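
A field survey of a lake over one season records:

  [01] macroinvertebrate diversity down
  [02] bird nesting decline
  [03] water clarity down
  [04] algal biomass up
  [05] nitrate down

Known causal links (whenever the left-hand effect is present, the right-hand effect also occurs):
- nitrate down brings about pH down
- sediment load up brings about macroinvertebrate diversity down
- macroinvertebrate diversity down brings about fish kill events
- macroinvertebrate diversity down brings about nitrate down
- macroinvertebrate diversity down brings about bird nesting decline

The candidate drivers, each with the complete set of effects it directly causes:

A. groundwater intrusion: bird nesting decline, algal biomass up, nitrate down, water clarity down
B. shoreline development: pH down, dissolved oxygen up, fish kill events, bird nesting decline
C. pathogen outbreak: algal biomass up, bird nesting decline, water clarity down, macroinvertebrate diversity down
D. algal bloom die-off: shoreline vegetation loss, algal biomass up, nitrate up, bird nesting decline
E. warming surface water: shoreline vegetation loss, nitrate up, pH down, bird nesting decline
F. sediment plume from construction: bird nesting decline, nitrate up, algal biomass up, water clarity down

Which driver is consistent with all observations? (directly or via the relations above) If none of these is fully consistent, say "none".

Per-candidate check:
(A) groundwater intrusion — macroinvertebrate diversity down -; bird nesting decline +; water clarity down +; algal biomass up +; nitrate down +
(B) shoreline development — does not account for macroinvertebrate diversity down, water clarity down, algal biomass up, nitrate down
(C) pathogen outbreak — macroinvertebrate diversity down +; bird nesting decline +; water clarity down +; algal biomass up +; nitrate down + (through macroinvertebrate diversity down → nitrate down)
(D) algal bloom die-off — macroinvertebrate diversity down -; bird nesting decline +; water clarity down -; algal biomass up +; nitrate down -
(E) warming surface water — macroinvertebrate diversity down -; bird nesting decline +; water clarity down -; algal biomass up -; nitrate down -
(F) sediment plume from construction — fails on macroinvertebrate diversity down, nitrate down (predicts nitrate up, not nitrate down)
Only (C) is consistent with every observation.

C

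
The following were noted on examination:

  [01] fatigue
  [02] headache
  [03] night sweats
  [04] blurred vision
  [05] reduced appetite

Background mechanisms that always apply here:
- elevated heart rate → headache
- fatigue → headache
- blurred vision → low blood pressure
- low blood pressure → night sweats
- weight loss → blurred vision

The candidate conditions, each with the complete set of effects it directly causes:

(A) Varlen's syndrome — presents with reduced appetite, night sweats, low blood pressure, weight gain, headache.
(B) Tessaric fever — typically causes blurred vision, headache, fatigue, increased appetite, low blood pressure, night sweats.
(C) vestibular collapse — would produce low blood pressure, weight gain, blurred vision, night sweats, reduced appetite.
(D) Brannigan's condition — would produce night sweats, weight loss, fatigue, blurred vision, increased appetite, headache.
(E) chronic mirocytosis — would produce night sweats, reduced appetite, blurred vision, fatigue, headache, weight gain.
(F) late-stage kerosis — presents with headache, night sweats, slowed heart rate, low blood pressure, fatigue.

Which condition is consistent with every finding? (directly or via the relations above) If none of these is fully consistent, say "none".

Checking each candidate against the observations:
(A) Varlen's syndrome — fatigue miss; headache match; night sweats match; blurred vision miss; reduced appetite match
(B) Tessaric fever — fails on reduced appetite (predicts increased appetite, not reduced appetite)
(C) vestibular collapse — does not account for fatigue, headache
(D) Brannigan's condition — fatigue match; headache match; night sweats match; blurred vision match; reduced appetite miss
(E) chronic mirocytosis — accounts for every observation
(F) late-stage kerosis — does not account for blurred vision, reduced appetite
(E) is the only candidate with no mismatches.

E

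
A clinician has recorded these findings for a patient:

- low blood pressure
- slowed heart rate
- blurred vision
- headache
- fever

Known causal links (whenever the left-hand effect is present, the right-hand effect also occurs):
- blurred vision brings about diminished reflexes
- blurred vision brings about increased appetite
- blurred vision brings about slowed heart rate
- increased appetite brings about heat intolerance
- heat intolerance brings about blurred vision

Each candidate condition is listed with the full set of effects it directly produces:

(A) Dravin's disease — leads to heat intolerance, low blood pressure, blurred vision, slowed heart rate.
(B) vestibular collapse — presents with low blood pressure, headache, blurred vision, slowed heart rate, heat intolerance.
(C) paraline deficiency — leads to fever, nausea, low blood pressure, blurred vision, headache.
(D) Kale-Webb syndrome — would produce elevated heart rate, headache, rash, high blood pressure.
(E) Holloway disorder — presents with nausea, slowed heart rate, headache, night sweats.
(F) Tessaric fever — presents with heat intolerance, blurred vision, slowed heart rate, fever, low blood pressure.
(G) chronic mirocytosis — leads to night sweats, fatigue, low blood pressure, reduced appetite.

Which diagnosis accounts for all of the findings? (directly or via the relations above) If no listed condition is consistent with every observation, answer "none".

Per-candidate check:
(A) Dravin's disease — does not account for headache, fever
(B) vestibular collapse — low blood pressure +; slowed heart rate +; blurred vision +; headache +; fever -
(C) paraline deficiency — low blood pressure +; slowed heart rate + (via blurred vision → slowed heart rate); blurred vision +; headache +; fever +
(D) Kale-Webb syndrome — low blood pressure -; slowed heart rate -; blurred vision -; headache +; fever -
(E) Holloway disorder — low blood pressure -; slowed heart rate +; blurred vision -; headache +; fever -
(F) Tessaric fever — does not account for headache
(G) chronic mirocytosis — does not account for slowed heart rate, blurred vision, headache, fever
Only (C) is consistent with every observation.

C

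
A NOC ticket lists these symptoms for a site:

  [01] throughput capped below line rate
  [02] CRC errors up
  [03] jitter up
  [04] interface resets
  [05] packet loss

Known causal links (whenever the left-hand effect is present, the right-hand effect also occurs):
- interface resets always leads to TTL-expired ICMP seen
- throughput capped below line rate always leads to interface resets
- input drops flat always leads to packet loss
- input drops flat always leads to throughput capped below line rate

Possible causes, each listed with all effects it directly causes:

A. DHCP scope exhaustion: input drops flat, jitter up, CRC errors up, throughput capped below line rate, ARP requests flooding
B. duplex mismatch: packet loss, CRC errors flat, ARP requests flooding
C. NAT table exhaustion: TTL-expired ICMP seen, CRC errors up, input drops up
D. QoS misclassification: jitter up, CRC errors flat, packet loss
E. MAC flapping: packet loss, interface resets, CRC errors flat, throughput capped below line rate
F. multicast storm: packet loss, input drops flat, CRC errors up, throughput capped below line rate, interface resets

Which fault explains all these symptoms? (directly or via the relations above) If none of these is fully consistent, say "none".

Testing each hypothesis:
(A) DHCP scope exhaustion — accounts for every observation (interface resets by throughput capped below line rate → interface resets)
(B) duplex mismatch — fails on throughput capped below line rate, CRC errors up, jitter up, interface resets (predicts CRC errors flat, not CRC errors up)
(C) NAT table exhaustion — does not account for throughput capped below line rate, jitter up, interface resets, packet loss
(D) QoS misclassification — fails on throughput capped below line rate, CRC errors up, interface resets (predicts CRC errors flat, not CRC errors up)
(E) MAC flapping — fails on CRC errors up, jitter up (predicts CRC errors flat, not CRC errors up)
(F) multicast storm — does not account for jitter up
Only (A) is consistent with every observation.

A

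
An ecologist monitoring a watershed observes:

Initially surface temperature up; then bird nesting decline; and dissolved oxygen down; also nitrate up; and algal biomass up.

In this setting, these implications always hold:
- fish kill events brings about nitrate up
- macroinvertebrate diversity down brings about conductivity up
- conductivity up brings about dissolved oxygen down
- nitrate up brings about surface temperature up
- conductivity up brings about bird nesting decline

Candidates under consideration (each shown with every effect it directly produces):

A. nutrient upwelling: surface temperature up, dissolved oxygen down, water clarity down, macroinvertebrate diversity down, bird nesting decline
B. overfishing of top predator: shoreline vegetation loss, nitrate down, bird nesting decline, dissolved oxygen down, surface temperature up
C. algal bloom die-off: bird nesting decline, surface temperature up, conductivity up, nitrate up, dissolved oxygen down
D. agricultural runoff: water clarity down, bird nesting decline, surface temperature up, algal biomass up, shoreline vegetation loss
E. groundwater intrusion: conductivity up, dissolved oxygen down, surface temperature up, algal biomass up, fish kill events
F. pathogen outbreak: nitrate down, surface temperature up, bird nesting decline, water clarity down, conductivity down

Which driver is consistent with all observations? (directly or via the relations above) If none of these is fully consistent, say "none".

For each candidate, compare predicted effects to what was observed:
(A) nutrient upwelling — does not account for nitrate up, algal biomass up
(B) overfishing of top predator — surface temperature up ✓; bird nesting decline ✓; dissolved oxygen down ✓; nitrate up ✗; algal biomass up ✗
(C) algal bloom die-off — surface temperature up ✓; bird nesting decline ✓; dissolved oxygen down ✓; nitrate up ✓; algal biomass up ✗
(D) agricultural runoff — surface temperature up ✓; bird nesting decline ✓; dissolved oxygen down ✗; nitrate up ✗; algal biomass up ✓
(E) groundwater intrusion — surface temperature up ✓; bird nesting decline ✓ (by conductivity up → bird nesting decline); dissolved oxygen down ✓; nitrate up ✓ (by fish kill events → nitrate up); algal biomass up ✓
(F) pathogen outbreak — fails on dissolved oxygen down, nitrate up, algal biomass up (predicts nitrate down, not nitrate up)
(E) alone accounts for all the evidence.

E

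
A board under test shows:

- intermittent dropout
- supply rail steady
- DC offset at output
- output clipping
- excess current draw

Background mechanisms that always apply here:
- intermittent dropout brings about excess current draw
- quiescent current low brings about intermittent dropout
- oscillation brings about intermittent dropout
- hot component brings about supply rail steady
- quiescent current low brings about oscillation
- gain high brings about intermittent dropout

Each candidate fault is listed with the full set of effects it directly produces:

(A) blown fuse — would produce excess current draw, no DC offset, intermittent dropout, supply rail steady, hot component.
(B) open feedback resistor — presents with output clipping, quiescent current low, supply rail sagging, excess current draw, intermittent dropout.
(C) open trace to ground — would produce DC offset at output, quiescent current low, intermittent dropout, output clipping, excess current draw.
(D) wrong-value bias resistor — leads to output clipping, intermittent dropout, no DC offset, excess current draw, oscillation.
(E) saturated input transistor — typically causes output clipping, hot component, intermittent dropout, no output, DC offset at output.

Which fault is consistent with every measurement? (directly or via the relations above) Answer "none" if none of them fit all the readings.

E

Checking each candidate against the observations:
(A) blown fuse — intermittent dropout match; supply rail steady match; DC offset at output miss; output clipping miss; excess current draw match
(B) open feedback resistor — fails on supply rail steady, DC offset at output (predicts supply rail sagging, not supply rail steady)
(C) open trace to ground — does not account for supply rail steady
(D) wrong-value bias resistor — intermittent dropout match; supply rail steady miss; DC offset at output miss; output clipping match; excess current draw match
(E) saturated input transistor — intermittent dropout match; supply rail steady match (via hot component → supply rail steady); DC offset at output match; output clipping match; excess current draw match (via intermittent dropout → excess current draw)
(E) is the only candidate with no mismatches.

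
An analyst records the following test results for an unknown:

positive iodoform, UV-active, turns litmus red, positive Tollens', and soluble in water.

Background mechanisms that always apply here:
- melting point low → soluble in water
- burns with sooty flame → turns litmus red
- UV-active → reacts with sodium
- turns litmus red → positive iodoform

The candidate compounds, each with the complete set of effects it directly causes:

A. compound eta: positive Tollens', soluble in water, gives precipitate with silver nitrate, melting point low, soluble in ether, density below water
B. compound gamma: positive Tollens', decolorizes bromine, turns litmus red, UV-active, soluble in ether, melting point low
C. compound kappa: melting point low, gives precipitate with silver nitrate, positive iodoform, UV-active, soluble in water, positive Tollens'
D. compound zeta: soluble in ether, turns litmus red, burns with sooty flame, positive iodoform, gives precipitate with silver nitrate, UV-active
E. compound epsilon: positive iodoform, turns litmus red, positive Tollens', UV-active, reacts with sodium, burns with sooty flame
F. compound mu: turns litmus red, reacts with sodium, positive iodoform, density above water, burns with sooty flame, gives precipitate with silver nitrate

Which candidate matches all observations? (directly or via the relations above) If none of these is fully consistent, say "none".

Checking each candidate against the observations:
(A) compound eta — does not account for positive iodoform, UV-active, turns litmus red
(B) compound gamma — accounts for every observation (positive iodoform through turns litmus red → positive iodoform)
(C) compound kappa — positive iodoform +; UV-active +; turns litmus red -; positive Tollens' +; soluble in water +
(D) compound zeta — does not account for positive Tollens', soluble in water
(E) compound epsilon — positive iodoform +; UV-active +; turns litmus red +; positive Tollens' +; soluble in water -
(F) compound mu — does not account for UV-active, positive Tollens', soluble in water
(B) is the only candidate with no mismatches.

B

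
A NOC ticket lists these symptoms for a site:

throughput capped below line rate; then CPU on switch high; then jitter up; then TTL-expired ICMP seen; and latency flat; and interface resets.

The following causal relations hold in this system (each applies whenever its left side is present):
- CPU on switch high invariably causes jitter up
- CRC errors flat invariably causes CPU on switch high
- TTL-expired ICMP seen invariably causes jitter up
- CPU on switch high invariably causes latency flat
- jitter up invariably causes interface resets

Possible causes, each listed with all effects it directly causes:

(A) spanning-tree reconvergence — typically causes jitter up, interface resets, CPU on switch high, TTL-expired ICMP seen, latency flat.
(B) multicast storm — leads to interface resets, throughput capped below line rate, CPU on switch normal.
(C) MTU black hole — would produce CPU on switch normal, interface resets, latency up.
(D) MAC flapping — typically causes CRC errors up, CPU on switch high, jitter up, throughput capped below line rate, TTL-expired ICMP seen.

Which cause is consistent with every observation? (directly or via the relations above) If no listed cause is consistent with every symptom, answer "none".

Checking each candidate against the observations:
(A) spanning-tree reconvergence — throughput capped below line rate ✗; CPU on switch high ✓; jitter up ✓; TTL-expired ICMP seen ✓; latency flat ✓; interface resets ✓
(B) multicast storm — throughput capped below line rate ✓; CPU on switch high ✗; jitter up ✗; TTL-expired ICMP seen ✗; latency flat ✗; interface resets ✓
(C) MTU black hole — throughput capped below line rate ✗; CPU on switch high ✗; jitter up ✗; TTL-expired ICMP seen ✗; latency flat ✗; interface resets ✓
(D) MAC flapping — throughput capped below line rate ✓; CPU on switch high ✓; jitter up ✓; TTL-expired ICMP seen ✓; latency flat ✓ (by CPU on switch high → latency flat); interface resets ✓ (by jitter up → interface resets)
Only (D) is consistent with every observation.

D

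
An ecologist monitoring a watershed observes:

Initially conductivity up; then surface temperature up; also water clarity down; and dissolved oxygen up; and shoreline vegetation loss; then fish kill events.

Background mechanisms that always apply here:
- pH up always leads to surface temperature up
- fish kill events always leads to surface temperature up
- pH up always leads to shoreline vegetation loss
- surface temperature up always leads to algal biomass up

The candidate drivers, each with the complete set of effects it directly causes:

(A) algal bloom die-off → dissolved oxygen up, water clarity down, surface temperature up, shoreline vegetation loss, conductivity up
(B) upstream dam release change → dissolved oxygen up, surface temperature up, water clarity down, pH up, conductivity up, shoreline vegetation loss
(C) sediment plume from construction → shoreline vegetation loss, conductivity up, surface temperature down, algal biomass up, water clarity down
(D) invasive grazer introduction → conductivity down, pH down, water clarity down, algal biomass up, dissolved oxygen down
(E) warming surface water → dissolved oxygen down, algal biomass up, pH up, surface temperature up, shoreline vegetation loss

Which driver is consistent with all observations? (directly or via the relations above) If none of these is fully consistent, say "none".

none

For each candidate, compare predicted effects to what was observed:
(A) algal bloom die-off — does not account for fish kill events
(B) upstream dam release change — conductivity up +; surface temperature up +; water clarity down +; dissolved oxygen up +; shoreline vegetation loss +; fish kill events -
(C) sediment plume from construction — fails on surface temperature up, dissolved oxygen up, fish kill events (predicts surface temperature down, not surface temperature up)
(D) invasive grazer introduction — conductivity up -; surface temperature up -; water clarity down +; dissolved oxygen up -; shoreline vegetation loss -; fish kill events -
(E) warming surface water — conductivity up -; surface temperature up +; water clarity down -; dissolved oxygen up -; shoreline vegetation loss +; fish kill events -
Every candidate fails on at least one observation.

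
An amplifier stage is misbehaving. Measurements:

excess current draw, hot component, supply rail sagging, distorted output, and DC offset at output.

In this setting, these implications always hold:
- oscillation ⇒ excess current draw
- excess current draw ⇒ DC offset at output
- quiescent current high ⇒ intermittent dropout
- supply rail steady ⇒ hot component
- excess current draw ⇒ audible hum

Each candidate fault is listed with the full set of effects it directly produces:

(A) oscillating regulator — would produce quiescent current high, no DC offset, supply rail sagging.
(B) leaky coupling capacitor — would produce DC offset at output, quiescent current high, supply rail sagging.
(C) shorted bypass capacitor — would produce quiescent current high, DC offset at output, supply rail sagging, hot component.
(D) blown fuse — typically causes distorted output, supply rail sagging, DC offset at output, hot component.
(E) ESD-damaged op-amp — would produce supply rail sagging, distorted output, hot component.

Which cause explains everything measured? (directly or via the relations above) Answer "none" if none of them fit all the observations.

Per-candidate check:
(A) oscillating regulator — excess current draw ✗; hot component ✗; supply rail sagging ✓; distorted output ✗; DC offset at output ✗
(B) leaky coupling capacitor — excess current draw ✗; hot component ✗; supply rail sagging ✓; distorted output ✗; DC offset at output ✓
(C) shorted bypass capacitor — does not account for excess current draw, distorted output
(D) blown fuse — excess current draw ✗; hot component ✓; supply rail sagging ✓; distorted output ✓; DC offset at output ✓
(E) ESD-damaged op-amp — excess current draw ✗; hot component ✓; supply rail sagging ✓; distorted output ✓; DC offset at output ✗
None of the listed candidates fits everything.

none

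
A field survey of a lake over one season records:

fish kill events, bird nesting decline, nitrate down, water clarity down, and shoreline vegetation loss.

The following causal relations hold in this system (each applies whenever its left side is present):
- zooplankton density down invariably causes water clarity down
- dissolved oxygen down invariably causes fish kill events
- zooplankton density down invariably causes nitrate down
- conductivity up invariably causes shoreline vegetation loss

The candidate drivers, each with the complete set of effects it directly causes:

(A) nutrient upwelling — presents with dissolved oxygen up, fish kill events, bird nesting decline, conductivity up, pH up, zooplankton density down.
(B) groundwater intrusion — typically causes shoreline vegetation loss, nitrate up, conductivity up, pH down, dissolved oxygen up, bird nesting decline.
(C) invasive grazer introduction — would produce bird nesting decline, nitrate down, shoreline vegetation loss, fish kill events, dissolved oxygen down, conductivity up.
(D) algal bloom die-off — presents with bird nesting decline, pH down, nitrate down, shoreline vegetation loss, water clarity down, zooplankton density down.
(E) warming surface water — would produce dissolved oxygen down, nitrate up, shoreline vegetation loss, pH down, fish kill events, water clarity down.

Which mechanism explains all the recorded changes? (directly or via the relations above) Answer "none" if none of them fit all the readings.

Per-candidate check:
(A) nutrient upwelling — fish kill events yes; bird nesting decline yes; nitrate down yes (by zooplankton density down → nitrate down); water clarity down yes (by zooplankton density down → water clarity down); shoreline vegetation loss yes (by conductivity up → shoreline vegetation loss)
(B) groundwater intrusion — fish kill events NO; bird nesting decline yes; nitrate down NO; water clarity down NO; shoreline vegetation loss yes
(C) invasive grazer introduction — fish kill events yes; bird nesting decline yes; nitrate down yes; water clarity down NO; shoreline vegetation loss yes
(D) algal bloom die-off — fish kill events NO; bird nesting decline yes; nitrate down yes; water clarity down yes; shoreline vegetation loss yes
(E) warming surface water — fish kill events yes; bird nesting decline NO; nitrate down NO; water clarity down yes; shoreline vegetation loss yes
Only (A) is consistent with every observation.

A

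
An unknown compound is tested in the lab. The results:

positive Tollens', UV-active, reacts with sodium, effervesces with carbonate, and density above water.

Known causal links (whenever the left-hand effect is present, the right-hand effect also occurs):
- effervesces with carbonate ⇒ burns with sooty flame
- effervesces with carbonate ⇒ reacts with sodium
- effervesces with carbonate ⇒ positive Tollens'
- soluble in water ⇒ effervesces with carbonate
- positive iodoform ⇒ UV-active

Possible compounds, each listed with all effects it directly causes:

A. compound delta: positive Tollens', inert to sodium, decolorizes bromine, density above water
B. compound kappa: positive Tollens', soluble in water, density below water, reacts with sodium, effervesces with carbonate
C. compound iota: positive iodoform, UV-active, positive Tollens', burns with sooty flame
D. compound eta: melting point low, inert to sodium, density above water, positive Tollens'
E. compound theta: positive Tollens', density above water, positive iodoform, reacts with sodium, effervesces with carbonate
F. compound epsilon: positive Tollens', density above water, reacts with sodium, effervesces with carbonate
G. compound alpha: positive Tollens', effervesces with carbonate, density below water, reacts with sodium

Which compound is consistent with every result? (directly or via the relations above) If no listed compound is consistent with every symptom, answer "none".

Per-candidate check:
(A) compound delta — positive Tollens' ✓; UV-active ✗; reacts with sodium ✗; effervesces with carbonate ✗; density above water ✓
(B) compound kappa — positive Tollens' ✓; UV-active ✗; reacts with sodium ✓; effervesces with carbonate ✓; density above water ✗
(C) compound iota — does not account for reacts with sodium, effervesces with carbonate, density above water
(D) compound eta — fails on UV-active, reacts with sodium, effervesces with carbonate (predicts inert to sodium, not reacts with sodium)
(E) compound theta — accounts for every observation (UV-active by positive iodoform → UV-active)
(F) compound epsilon — does not account for UV-active
(G) compound alpha — fails on UV-active, density above water (predicts density below water, not density above water)
(E) is the only candidate with no mismatches.

E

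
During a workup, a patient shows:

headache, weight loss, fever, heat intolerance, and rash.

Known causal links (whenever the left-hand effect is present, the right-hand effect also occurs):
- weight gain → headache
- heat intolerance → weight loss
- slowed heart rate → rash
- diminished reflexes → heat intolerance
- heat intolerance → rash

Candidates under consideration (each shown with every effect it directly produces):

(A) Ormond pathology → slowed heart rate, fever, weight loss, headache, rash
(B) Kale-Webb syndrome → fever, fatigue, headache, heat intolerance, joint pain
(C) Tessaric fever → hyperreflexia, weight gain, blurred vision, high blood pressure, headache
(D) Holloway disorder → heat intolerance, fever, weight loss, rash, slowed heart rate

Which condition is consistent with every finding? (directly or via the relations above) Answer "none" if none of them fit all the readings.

B

For each candidate, compare predicted effects to what was observed:
(A) Ormond pathology — does not account for heat intolerance
(B) Kale-Webb syndrome — accounts for every observation (weight loss through heat intolerance → weight loss)
(C) Tessaric fever — headache yes; weight loss NO; fever NO; heat intolerance NO; rash NO
(D) Holloway disorder — does not account for headache
(B) alone accounts for all the evidence.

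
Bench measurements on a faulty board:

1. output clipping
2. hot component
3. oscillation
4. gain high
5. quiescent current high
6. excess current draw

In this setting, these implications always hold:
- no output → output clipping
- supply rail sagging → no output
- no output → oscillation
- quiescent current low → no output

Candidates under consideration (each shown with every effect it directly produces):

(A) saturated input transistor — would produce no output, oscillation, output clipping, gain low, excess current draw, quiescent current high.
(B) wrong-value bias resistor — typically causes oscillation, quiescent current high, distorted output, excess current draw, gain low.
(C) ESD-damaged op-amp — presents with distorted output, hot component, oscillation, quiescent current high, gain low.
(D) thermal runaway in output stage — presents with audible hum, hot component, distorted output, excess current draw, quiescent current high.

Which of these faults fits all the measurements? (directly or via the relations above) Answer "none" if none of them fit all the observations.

Checking each candidate against the observations:
(A) saturated input transistor — output clipping match; hot component miss; oscillation match; gain high miss; quiescent current high match; excess current draw match
(B) wrong-value bias resistor — output clipping miss; hot component miss; oscillation match; gain high miss; quiescent current high match; excess current draw match
(C) ESD-damaged op-amp — fails on output clipping, gain high, excess current draw (predicts gain low, not gain high)
(D) thermal runaway in output stage — does not account for output clipping, oscillation, gain high
No candidate is consistent with all observations.

none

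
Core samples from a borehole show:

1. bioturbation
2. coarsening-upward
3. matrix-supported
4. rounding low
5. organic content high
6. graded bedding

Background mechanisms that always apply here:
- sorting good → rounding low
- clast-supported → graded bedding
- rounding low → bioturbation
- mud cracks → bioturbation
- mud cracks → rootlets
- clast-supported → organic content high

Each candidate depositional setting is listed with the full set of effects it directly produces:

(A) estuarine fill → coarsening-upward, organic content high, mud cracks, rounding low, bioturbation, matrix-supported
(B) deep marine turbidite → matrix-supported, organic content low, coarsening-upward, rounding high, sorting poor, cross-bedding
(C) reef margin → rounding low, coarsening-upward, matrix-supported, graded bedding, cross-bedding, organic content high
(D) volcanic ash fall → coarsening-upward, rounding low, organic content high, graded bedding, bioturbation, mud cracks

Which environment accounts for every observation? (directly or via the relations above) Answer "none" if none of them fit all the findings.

C

Per-candidate check:
(A) estuarine fill — does not account for graded bedding
(B) deep marine turbidite — bioturbation -; coarsening-upward +; matrix-supported +; rounding low -; organic content high -; graded bedding -
(C) reef margin — bioturbation + (by rounding low → bioturbation); coarsening-upward +; matrix-supported +; rounding low +; organic content high +; graded bedding +
(D) volcanic ash fall — does not account for matrix-supported
(C) alone accounts for all the evidence.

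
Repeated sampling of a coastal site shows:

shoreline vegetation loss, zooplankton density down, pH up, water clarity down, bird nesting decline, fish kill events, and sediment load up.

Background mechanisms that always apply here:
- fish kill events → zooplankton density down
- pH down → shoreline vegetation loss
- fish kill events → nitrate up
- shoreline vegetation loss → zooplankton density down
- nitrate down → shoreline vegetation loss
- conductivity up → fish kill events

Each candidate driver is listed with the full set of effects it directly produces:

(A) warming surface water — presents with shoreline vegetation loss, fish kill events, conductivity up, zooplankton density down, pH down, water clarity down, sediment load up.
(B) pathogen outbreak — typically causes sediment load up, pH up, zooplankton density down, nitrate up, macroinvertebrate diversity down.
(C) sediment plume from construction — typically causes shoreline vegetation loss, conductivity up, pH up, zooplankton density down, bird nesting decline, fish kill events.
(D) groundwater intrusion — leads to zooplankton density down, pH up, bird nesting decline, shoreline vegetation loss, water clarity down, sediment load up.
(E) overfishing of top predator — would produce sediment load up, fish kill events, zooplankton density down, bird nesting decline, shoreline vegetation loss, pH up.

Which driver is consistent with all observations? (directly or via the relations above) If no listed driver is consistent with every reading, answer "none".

none

Per-candidate check:
(A) warming surface water — fails on pH up, bird nesting decline (predicts pH down, not pH up)
(B) pathogen outbreak — shoreline vegetation loss ✗; zooplankton density down ✓; pH up ✓; water clarity down ✗; bird nesting decline ✗; fish kill events ✗; sediment load up ✓
(C) sediment plume from construction — shoreline vegetation loss ✓; zooplankton density down ✓; pH up ✓; water clarity down ✗; bird nesting decline ✓; fish kill events ✓; sediment load up ✗
(D) groundwater intrusion — shoreline vegetation loss ✓; zooplankton density down ✓; pH up ✓; water clarity down ✓; bird nesting decline ✓; fish kill events ✗; sediment load up ✓
(E) overfishing of top predator — shoreline vegetation loss ✓; zooplankton density down ✓; pH up ✓; water clarity down ✗; bird nesting decline ✓; fish kill events ✓; sediment load up ✓
None of the listed candidates fits everything.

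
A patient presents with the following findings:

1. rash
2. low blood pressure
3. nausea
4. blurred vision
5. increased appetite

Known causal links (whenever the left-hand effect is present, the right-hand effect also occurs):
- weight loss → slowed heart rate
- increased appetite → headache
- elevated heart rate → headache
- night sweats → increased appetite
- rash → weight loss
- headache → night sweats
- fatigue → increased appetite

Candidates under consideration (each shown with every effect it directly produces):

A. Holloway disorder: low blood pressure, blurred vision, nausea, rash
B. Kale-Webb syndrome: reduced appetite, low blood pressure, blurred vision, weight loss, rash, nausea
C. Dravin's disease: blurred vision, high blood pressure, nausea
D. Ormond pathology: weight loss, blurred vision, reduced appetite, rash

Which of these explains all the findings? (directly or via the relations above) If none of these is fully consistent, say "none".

Checking each candidate against the observations:
(A) Holloway disorder — rash ✓; low blood pressure ✓; nausea ✓; blurred vision ✓; increased appetite ✗
(B) Kale-Webb syndrome — rash ✓; low blood pressure ✓; nausea ✓; blurred vision ✓; increased appetite ✗
(C) Dravin's disease — fails on rash, low blood pressure, increased appetite (predicts high blood pressure, not low blood pressure)
(D) Ormond pathology — rash ✓; low blood pressure ✗; nausea ✗; blurred vision ✓; increased appetite ✗
None of the listed candidates fits everything.

none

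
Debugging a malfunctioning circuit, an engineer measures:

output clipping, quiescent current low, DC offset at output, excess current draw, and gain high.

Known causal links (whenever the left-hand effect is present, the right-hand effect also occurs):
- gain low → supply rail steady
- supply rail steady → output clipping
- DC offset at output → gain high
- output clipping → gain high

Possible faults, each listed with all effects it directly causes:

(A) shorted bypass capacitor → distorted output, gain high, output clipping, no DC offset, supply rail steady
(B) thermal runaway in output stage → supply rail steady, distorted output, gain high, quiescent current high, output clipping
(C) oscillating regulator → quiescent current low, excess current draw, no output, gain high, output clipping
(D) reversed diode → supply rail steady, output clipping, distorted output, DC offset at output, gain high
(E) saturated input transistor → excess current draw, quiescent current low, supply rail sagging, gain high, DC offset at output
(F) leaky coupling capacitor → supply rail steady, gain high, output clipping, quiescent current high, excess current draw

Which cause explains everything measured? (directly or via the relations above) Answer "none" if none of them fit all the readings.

none

Checking each candidate against the observations:
(A) shorted bypass capacitor — fails on quiescent current low, DC offset at output, excess current draw (predicts no DC offset, not DC offset at output)
(B) thermal runaway in output stage — fails on quiescent current low, DC offset at output, excess current draw (predicts quiescent current high, not quiescent current low)
(C) oscillating regulator — does not account for DC offset at output
(D) reversed diode — output clipping +; quiescent current low -; DC offset at output +; excess current draw -; gain high +
(E) saturated input transistor — does not account for output clipping
(F) leaky coupling capacitor — fails on quiescent current low, DC offset at output (predicts quiescent current high, not quiescent current low)
Every candidate fails on at least one observation.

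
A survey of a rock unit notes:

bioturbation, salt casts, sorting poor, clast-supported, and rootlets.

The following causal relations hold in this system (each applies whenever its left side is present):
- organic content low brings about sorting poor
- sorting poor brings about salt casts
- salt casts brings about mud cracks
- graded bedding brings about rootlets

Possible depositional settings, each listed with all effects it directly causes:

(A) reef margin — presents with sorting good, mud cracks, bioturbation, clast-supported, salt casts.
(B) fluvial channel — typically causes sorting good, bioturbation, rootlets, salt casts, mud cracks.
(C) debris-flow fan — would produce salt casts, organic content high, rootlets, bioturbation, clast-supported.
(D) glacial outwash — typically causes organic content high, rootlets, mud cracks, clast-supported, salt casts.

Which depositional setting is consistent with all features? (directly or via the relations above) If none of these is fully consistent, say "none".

Checking each candidate against the observations:
(A) reef margin — bioturbation match; salt casts match; sorting poor miss; clast-supported match; rootlets miss
(B) fluvial channel — bioturbation match; salt casts match; sorting poor miss; clast-supported miss; rootlets match
(C) debris-flow fan — does not account for sorting poor
(D) glacial outwash — bioturbation miss; salt casts match; sorting poor miss; clast-supported match; rootlets match
None of the listed candidates fits everything.

none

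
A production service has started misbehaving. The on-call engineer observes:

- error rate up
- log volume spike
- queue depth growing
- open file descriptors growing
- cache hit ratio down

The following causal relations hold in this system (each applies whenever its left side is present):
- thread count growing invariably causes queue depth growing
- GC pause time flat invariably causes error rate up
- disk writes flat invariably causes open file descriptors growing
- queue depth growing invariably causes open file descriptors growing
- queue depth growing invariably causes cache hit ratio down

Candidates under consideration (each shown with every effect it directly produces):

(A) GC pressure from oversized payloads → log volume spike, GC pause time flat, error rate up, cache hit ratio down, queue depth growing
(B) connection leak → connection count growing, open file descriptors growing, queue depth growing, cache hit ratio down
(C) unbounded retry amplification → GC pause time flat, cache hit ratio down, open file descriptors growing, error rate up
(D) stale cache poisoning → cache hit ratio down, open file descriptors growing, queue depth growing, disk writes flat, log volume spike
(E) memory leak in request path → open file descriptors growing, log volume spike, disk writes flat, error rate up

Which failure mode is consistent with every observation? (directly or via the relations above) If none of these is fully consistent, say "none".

Testing each hypothesis:
(A) GC pressure from oversized payloads — error rate up yes; log volume spike yes; queue depth growing yes; open file descriptors growing yes (through queue depth growing → open file descriptors growing); cache hit ratio down yes
(B) connection leak — does not account for error rate up, log volume spike
(C) unbounded retry amplification — error rate up yes; log volume spike NO; queue depth growing NO; open file descriptors growing yes; cache hit ratio down yes
(D) stale cache poisoning — does not account for error rate up
(E) memory leak in request path — error rate up yes; log volume spike yes; queue depth growing NO; open file descriptors growing yes; cache hit ratio down NO
Only (A) is consistent with every observation.

A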